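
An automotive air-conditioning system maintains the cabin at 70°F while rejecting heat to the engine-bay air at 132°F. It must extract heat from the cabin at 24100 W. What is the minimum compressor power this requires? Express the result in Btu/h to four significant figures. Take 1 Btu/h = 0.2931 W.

9625 Btu/h

In absolute terms T_C = 294.26 K and T_H = 328.71 K, so ΔT = 34.44 K.
COP_Carnot = T_C/ΔT = 294.26/34.44 = 8.543.
Ẇ_min = Q̇/COP_Carnot = 24100/8.543 = 2821 W = 9625 Btu/h.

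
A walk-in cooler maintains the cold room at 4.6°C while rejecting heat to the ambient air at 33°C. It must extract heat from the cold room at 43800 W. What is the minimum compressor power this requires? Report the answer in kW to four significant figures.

4.479 kW

In absolute terms T_C = 277.75 K and T_H = 306.15 K, so ΔT = 28.40 K.
COP_Carnot = T_C/ΔT = 277.75/28.40 = 9.780.
Ẇ_min = Q̇/COP_Carnot = 43800/9.780 = 4479 W = 4.479 kW.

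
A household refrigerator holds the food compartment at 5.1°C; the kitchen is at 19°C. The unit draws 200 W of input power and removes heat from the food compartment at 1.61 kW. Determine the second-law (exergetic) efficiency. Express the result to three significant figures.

Converting, Q̇_C = 1.610 kW = 1610 W, so COP_actual = Q̇_C/Ẇ = 1610/200.0 = 8.050.
In absolute terms T_C = 278.25 K and T_H = 292.15 K, so ΔT = 13.90 K.
COP_Carnot = T_C/ΔT = 278.25/13.90 = 20.02.
η_II = COP_actual/COP_Carnot = 8.050/20.02 = 0.4021.

0.402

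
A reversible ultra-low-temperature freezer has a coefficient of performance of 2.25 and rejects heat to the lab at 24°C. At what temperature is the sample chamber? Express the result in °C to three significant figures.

For a Carnot refrigerator COP_R = T_C/(T_H − T_C), so T_C = COP·T_H/(1 + COP).
With T_H = 297.15 K, T_C = 2.25 × 297.15/3.250 = 205.72 K.
Converting, 205.72 K = -67.43°C.

-67.4 °C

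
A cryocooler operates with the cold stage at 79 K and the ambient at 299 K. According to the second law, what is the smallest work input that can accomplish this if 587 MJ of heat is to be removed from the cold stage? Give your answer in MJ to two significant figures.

1600 MJ

The reservoir spacing is ΔT = 299 − 79 = 220.0 K.
The reversible limit is COP_R = T_C/ΔT = 0.3591, so W_min = Q_C/COP = Q_C·ΔT/T_C.
W_min = 587.0 × 220.0/79.00 = 1635 MJ.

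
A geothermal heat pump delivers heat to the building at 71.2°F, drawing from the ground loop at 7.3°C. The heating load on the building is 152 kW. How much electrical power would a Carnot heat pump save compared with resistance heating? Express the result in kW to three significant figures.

145 kW

In absolute terms T_C = 280.45 K and T_H = 294.93 K, so ΔT = 14.48 K.
COP_Carnot = T_H/ΔT = 294.93/14.48 = 20.37.
Resistance heating needs Ẇ_res = Q̇_H = 152.0 kW; the reversible heat pump needs only Ẇ_hp = Q̇_H/COP = 7.462 kW.
Saving = 152.0 − 7.462 = 144.5 kW.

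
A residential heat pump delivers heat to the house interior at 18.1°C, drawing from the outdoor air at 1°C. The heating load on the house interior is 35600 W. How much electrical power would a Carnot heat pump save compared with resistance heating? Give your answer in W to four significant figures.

33510 W

In absolute terms T_C = 274.15 K and T_H = 291.25 K, so ΔT = 17.10 K.
COP_Carnot = T_H/ΔT = 291.25/17.10 = 17.03.
Resistance heating needs Ẇ_res = Q̇_H = 35600 W; the reversible heat pump needs only Ẇ_hp = Q̇_H/COP = 2090 W.
Saving = 35600 − 2090 = 33510 W.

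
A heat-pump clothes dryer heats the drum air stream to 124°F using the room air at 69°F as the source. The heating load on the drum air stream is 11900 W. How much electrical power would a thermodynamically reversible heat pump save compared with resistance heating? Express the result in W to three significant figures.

In absolute terms T_C = 293.71 K and T_H = 324.26 K, so ΔT = 30.56 K.
COP_Carnot = T_H/ΔT = 324.26/30.56 = 10.61.
Resistance heating needs Ẇ_res = Q̇_H = 11900 W; the reversible heat pump needs only Ẇ_hp = Q̇_H/COP = 1121 W.
Saving = 11900 − 1121 = 10780 W.

10800 W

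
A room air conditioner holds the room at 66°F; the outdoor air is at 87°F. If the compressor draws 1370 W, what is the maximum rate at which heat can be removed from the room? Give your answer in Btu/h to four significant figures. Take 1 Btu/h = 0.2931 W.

117000 Btu/h

In absolute terms T_C = 292.04 K and T_H = 303.71 K, so ΔT = 11.67 K.
COP_Carnot = T_C/ΔT = 292.04/11.67 = 25.03.
Q̇_max = COP_Carnot × Ẇ = 25.03 × 1370 W = 34290 W = 117000 Btu/h.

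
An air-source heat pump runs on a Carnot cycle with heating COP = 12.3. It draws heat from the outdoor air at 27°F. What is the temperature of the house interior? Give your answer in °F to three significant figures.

COP_HP = T_H/(T_H − T_C) rearranges to T_H = COP·T_C/(COP − 1).
With T_C = 270.37 K, T_H = 12.3 × 270.37/11.30 = 294.30 K.
Converting, 294.30 K = 70.07°F.

70.1 °F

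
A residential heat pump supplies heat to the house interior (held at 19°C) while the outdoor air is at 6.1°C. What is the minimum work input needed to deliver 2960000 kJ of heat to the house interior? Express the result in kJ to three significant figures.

In absolute terms T_C = 279.25 K and T_H = 292.15 K, so ΔT = 12.90 K.
The reversible limit is COP_HP = T_H/ΔT = 22.65, so W_min = Q_H/COP = Q_H·ΔT/T_H.
W_min = 2960000 × 12.90/292.15 = 130700 kJ.

131000 kJ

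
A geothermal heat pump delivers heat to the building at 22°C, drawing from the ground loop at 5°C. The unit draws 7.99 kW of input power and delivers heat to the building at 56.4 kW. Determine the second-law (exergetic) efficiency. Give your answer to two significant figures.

COP_actual = Q̇_H/Ẇ = 56.40/7.990 = 7.059.
In absolute terms T_C = 278.15 K and T_H = 295.15 K, so ΔT = 17.00 K.
COP_Carnot = T_H/ΔT = 295.15/17.00 = 17.36.
η_II = COP_actual/COP_Carnot = 7.059/17.36 = 0.4066.

0.41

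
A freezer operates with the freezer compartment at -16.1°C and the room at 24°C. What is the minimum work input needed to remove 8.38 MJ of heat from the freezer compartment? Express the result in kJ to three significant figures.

In absolute terms T_C = 257.05 K and T_H = 297.15 K, so ΔT = 40.10 K.
The reversible limit is COP_R = T_C/ΔT = 6.410, so W_min = Q_C/COP = Q_C·ΔT/T_C.
W_min = 8.380 × 40.10/257.05 = 1.307 MJ = 1307 kJ.

1310 kJ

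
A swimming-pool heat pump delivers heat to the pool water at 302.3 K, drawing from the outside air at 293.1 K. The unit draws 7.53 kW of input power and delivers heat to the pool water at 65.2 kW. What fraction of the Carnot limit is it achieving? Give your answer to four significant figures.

COP_actual = Q̇_H/Ẇ = 65.20/7.530 = 8.659.
The reservoir spacing is ΔT = 302.3 − 293.1 = 9.200 K.
COP_Carnot = T_H/ΔT = 302.30/9.200 = 32.86.
η_II = COP_actual/COP_Carnot = 8.659/32.86 = 0.2635.

0.2635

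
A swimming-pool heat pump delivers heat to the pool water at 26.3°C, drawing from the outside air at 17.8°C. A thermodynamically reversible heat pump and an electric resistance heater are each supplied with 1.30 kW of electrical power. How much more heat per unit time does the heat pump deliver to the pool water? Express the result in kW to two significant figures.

In absolute terms T_C = 290.95 K and T_H = 299.45 K, so ΔT = 8.500 K.
COP_Carnot = T_H/ΔT = 299.45/8.500 = 35.23.
The heat pump delivers Q̇_H = COP × Ẇ = 45.80 kW; the resistance heater delivers Ẇ = 1.300 kW.
Extra = (COP − 1)·Ẇ = 44.50 kW.

44 kW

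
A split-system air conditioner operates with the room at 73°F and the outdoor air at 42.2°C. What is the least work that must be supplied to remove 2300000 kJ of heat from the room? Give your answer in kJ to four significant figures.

In absolute terms T_C = 295.93 K and T_H = 315.35 K, so ΔT = 19.42 K.
The reversible limit is COP_R = T_C/ΔT = 15.24, so W_min = Q_C/COP = Q_C·ΔT/T_C.
W_min = 2300000 × 19.42/295.93 = 151000 kJ.

151000 kJ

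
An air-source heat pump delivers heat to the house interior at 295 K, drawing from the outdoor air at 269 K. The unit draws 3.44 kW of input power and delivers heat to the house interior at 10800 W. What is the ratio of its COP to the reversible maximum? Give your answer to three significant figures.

0.277

Converting, Q̇_H = 10800 W = 10.80 kW, so COP_actual = Q̇_H/Ẇ = 10.80/3.440 = 3.140.
The reservoir spacing is ΔT = 295 − 269 = 26.00 K.
COP_Carnot = T_H/ΔT = 295.00/26.00 = 11.35.
η_II = COP_actual/COP_Carnot = 3.140/11.35 = 0.2767.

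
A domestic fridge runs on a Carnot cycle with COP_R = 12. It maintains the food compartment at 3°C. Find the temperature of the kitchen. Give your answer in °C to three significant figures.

26.0 °C

COP_R = T_C/(T_H − T_C) gives T_H − T_C = T_C/COP.
With T_C = 276.15 K, T_H = 276.15 × (1 + 1/12) = 299.16 K.
Converting, 299.16 K = 26.01°C.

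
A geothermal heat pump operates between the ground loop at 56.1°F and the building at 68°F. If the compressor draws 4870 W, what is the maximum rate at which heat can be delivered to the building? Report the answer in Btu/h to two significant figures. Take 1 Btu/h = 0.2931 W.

In absolute terms T_C = 286.54 K and T_H = 293.15 K, so ΔT = 6.611 K.
COP_Carnot = T_H/ΔT = 293.15/6.611 = 44.34.
Q̇_max = COP_Carnot × Ẇ = 44.34 × 4870 W = 215900 W = 736800 Btu/h.

740000 Btu/h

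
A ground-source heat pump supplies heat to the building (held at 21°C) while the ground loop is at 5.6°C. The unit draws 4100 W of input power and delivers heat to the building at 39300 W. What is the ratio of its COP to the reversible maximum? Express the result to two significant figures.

COP_actual = Q̇_H/Ẇ = 39300/4100 = 9.585.
In absolute terms T_C = 278.75 K and T_H = 294.15 K, so ΔT = 15.40 K.
COP_Carnot = T_H/ΔT = 294.15/15.40 = 19.10.
η_II = COP_actual/COP_Carnot = 9.585/19.10 = 0.5018.

0.50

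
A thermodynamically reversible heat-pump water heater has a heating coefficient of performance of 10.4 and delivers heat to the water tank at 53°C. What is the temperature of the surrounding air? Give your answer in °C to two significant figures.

22 °C

COP_HP = T_H/(T_H − T_C) gives T_H − T_C = T_H/COP.
With T_H = 326.15 K, T_C = 326.15 × (1 − 1/10.4) = 294.79 K.
Converting, 294.79 K = 21.64°C.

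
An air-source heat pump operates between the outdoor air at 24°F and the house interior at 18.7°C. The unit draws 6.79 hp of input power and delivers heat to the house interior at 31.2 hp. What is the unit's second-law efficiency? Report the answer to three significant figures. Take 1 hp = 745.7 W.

0.364

COP_actual = Q̇_H/Ẇ = 31.20/6.790 = 4.595.
In absolute terms T_C = 268.71 K and T_H = 291.85 K, so ΔT = 23.14 K.
COP_Carnot = T_H/ΔT = 291.85/23.14 = 12.61.
η_II = COP_actual/COP_Carnot = 4.595/12.61 = 0.3644.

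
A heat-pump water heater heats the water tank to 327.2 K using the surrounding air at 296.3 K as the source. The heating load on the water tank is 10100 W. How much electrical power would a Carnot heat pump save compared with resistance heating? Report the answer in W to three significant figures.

9150 W

The reservoir spacing is ΔT = 327.2 − 296.3 = 30.90 K.
COP_Carnot = T_H/ΔT = 327.20/30.90 = 10.59.
Resistance heating needs Ẇ_res = Q̇_H = 10100 W; the reversible heat pump needs only Ẇ_hp = Q̇_H/COP = 953.8 W.
Saving = 10100 − 953.8 = 9146 W.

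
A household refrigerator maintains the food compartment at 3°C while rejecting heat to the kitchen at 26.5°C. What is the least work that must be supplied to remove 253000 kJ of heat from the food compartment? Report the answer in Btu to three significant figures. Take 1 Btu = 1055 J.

In absolute terms T_C = 276.15 K and T_H = 299.65 K, so ΔT = 23.50 K.
The reversible limit is COP_R = T_C/ΔT = 11.75, so W_min = Q_C/COP = Q_C·ΔT/T_C.
W_min = 253000 × 23.50/276.15 = 21530 kJ = 20410 Btu.

20400 Btu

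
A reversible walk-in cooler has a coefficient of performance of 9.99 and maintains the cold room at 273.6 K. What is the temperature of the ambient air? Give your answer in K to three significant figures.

301 K

COP_R = T_C/(T_H − T_C) gives T_H − T_C = T_C/COP.
With T_C = 273.60 K, T_H = 273.60 × (1 + 1/9.99) = 300.99 K.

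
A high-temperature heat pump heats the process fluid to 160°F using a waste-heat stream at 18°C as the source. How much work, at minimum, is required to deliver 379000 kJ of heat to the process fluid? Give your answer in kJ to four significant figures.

In absolute terms T_C = 291.15 K and T_H = 344.26 K, so ΔT = 53.11 K.
The reversible limit is COP_HP = T_H/ΔT = 6.482, so W_min = Q_H/COP = Q_H·ΔT/T_H.
W_min = 379000 × 53.11/344.26 = 58470 kJ.

58470 kJ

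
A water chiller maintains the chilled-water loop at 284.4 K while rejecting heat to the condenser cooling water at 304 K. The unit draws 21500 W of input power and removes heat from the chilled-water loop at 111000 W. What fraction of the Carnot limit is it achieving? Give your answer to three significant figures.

0.356

COP_actual = Q̇_C/Ẇ = 111000/21500 = 5.163.
The reservoir spacing is ΔT = 304 − 284.4 = 19.60 K.
COP_Carnot = T_C/ΔT = 284.40/19.60 = 14.51.
η_II = COP_actual/COP_Carnot = 5.163/14.51 = 0.3558.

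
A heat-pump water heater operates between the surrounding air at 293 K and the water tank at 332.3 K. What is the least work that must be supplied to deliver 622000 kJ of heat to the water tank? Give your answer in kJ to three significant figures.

The reservoir spacing is ΔT = 332.3 − 293 = 39.30 K.
The reversible limit is COP_HP = T_H/ΔT = 8.455, so W_min = Q_H/COP = Q_H·ΔT/T_H.
W_min = 622000 × 39.30/332.30 = 73560 kJ.

73600 kJ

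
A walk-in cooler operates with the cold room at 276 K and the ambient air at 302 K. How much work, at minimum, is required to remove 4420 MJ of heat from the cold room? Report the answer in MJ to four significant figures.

The reservoir spacing is ΔT = 302 − 276 = 26.00 K.
The reversible limit is COP_R = T_C/ΔT = 10.62, so W_min = Q_C/COP = Q_C·ΔT/T_C.
W_min = 4420 × 26.00/276.00 = 416.4 MJ.

416.4 MJ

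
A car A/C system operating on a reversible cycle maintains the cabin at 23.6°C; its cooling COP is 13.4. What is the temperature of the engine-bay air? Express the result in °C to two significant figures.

46 °C

COP_R = T_C/(T_H − T_C) gives T_H − T_C = T_C/COP.
With T_C = 296.75 K, T_H = 296.75 × (1 + 1/13.4) = 318.90 K.
Converting, 318.90 K = 45.75°C.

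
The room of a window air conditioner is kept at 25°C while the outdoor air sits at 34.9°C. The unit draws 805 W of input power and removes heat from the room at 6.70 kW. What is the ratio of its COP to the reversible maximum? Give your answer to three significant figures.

0.276

Converting, Q̇_C = 6.700 kW = 6700 W, so COP_actual = Q̇_C/Ẇ = 6700/805.0 = 8.323.
In absolute terms T_C = 298.15 K and T_H = 308.05 K, so ΔT = 9.900 K.
COP_Carnot = T_C/ΔT = 298.15/9.900 = 30.12.
η_II = COP_actual/COP_Carnot = 8.323/30.12 = 0.2764.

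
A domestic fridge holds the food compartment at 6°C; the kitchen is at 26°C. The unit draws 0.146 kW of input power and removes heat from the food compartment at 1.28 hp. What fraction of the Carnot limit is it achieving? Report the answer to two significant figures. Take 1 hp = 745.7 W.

Converting, Q̇_C = 1.280 hp = 0.9545 kW, so COP_actual = Q̇_C/Ẇ = 0.9545/0.1460 = 6.538.
In absolute terms T_C = 279.15 K and T_H = 299.15 K, so ΔT = 20.00 K.
COP_Carnot = T_C/ΔT = 279.15/20.00 = 13.96.
η_II = COP_actual/COP_Carnot = 6.538/13.96 = 0.4684.

0.47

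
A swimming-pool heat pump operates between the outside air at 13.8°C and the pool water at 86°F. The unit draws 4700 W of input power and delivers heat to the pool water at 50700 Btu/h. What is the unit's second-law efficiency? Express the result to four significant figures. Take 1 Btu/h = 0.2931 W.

0.1690

Converting, Q̇_H = 50700 Btu/h = 14860 W, so COP_actual = Q̇_H/Ẇ = 14860/4700 = 3.162.
In absolute terms T_C = 286.95 K and T_H = 303.15 K, so ΔT = 16.20 K.
COP_Carnot = T_H/ΔT = 303.15/16.20 = 18.71.
η_II = COP_actual/COP_Carnot = 3.162/18.71 = 0.1690.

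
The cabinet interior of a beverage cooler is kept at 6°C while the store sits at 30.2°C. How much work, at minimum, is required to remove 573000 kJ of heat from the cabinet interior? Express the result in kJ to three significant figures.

In absolute terms T_C = 279.15 K and T_H = 303.35 K, so ΔT = 24.20 K.
The reversible limit is COP_R = T_C/ΔT = 11.54, so W_min = Q_C/COP = Q_C·ΔT/T_C.
W_min = 573000 × 24.20/279.15 = 49670 kJ.

49700 kJ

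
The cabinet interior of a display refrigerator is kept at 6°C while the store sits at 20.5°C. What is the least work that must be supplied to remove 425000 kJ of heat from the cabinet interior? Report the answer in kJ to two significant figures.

22000 kJ

In absolute terms T_C = 279.15 K and T_H = 293.65 K, so ΔT = 14.50 K.
The reversible limit is COP_R = T_C/ΔT = 19.25, so W_min = Q_C/COP = Q_C·ΔT/T_C.
W_min = 425000 × 14.50/279.15 = 22080 kJ.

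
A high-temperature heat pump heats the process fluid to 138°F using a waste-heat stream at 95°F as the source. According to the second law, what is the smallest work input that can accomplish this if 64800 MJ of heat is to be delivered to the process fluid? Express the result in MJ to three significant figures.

In absolute terms T_C = 308.15 K and T_H = 332.04 K, so ΔT = 23.89 K.
The reversible limit is COP_HP = T_H/ΔT = 13.90, so W_min = Q_H/COP = Q_H·ΔT/T_H.
W_min = 64800 × 23.89/332.04 = 4662 MJ.

4660 MJ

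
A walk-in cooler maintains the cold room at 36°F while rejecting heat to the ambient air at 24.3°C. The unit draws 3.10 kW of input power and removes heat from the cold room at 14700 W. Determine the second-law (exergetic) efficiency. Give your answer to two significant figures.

Converting, Q̇_C = 14700 W = 14.70 kW, so COP_actual = Q̇_C/Ẇ = 14.70/3.100 = 4.742.
In absolute terms T_C = 275.37 K and T_H = 297.45 K, so ΔT = 22.08 K.
COP_Carnot = T_C/ΔT = 275.37/22.08 = 12.47.
η_II = COP_actual/COP_Carnot = 4.742/12.47 = 0.3802.

0.38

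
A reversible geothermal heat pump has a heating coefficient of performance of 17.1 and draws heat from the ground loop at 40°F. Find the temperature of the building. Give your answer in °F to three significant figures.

71.0 °F

COP_HP = T_H/(T_H − T_C) rearranges to T_H = COP·T_C/(COP − 1).
With T_C = 277.59 K, T_H = 17.1 × 277.59/16.10 = 294.84 K.
Converting, 294.84 K = 71.04°F.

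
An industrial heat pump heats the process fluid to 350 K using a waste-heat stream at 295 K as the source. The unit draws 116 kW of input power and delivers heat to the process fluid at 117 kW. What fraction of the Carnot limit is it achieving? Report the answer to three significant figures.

COP_actual = Q̇_H/Ẇ = 117.0/116.0 = 1.009.
The reservoir spacing is ΔT = 350 − 295 = 55.00 K.
COP_Carnot = T_H/ΔT = 350.00/55.00 = 6.364.
η_II = COP_actual/COP_Carnot = 1.009/6.364 = 0.1585.

0.158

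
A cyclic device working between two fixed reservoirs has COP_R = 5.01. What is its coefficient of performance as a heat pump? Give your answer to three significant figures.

6.01

The first law on one cycle gives Q_H = Q_C + W, so Q_H/W = Q_C/W + 1.
COP_HP = COP_R + 1 = 5.01 + 1 = 6.01.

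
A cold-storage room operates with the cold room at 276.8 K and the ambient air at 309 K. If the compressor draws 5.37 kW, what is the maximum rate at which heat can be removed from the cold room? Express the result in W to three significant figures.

46200 W

The reservoir spacing is ΔT = 309 − 276.8 = 32.20 K.
COP_Carnot = T_C/ΔT = 276.80/32.20 = 8.596.
Q̇_max = COP_Carnot × Ẇ = 8.596 × 5.370 kW = 46.16 kW = 46160 W.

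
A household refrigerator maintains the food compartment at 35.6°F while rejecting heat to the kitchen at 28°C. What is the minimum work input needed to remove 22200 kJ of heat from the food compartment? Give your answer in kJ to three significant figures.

In absolute terms T_C = 275.15 K and T_H = 301.15 K, so ΔT = 26.00 K.
The reversible limit is COP_R = T_C/ΔT = 10.58, so W_min = Q_C/COP = Q_C·ΔT/T_C.
W_min = 22200 × 26.00/275.15 = 2098 kJ.

2100 kJ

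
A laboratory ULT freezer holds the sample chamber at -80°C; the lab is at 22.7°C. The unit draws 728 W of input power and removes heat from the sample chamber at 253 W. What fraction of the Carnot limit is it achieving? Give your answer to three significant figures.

0.185

COP_actual = Q̇_C/Ẇ = 253.0/728.0 = 0.3475.
In absolute terms T_C = 193.15 K and T_H = 295.85 K, so ΔT = 102.7 K.
COP_Carnot = T_C/ΔT = 193.15/102.7 = 1.881.
η_II = COP_actual/COP_Carnot = 0.3475/1.881 = 0.1848.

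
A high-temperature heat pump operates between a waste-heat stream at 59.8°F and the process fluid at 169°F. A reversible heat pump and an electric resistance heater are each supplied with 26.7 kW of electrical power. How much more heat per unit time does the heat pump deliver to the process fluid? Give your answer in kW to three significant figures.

127 kW

In absolute terms T_C = 288.59 K and T_H = 349.26 K, so ΔT = 60.67 K.
COP_Carnot = T_H/ΔT = 349.26/60.67 = 5.757.
The heat pump delivers Q̇_H = COP × Ẇ = 153.7 kW; the resistance heater delivers Ẇ = 26.70 kW.
Extra = (COP − 1)·Ẇ = 127.0 kW.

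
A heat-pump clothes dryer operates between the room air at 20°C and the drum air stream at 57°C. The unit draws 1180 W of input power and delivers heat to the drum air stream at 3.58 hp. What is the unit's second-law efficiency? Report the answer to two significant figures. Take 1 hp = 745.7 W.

Converting, Q̇_H = 3.580 hp = 2670 W, so COP_actual = Q̇_H/Ẇ = 2670/1180 = 2.262.
In absolute terms T_C = 293.15 K and T_H = 330.15 K, so ΔT = 37.00 K.
COP_Carnot = T_H/ΔT = 330.15/37.00 = 8.923.
η_II = COP_actual/COP_Carnot = 2.262/8.923 = 0.2535.

0.25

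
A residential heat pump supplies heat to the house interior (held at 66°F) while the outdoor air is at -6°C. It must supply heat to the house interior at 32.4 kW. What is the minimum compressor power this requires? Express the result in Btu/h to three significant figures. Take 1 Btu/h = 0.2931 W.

In absolute terms T_C = 267.15 K and T_H = 292.04 K, so ΔT = 24.89 K.
COP_Carnot = T_H/ΔT = 292.04/24.89 = 11.73.
Ẇ_min = Q̇/COP_Carnot = 32.40/11.73 = 2.761 kW = 9421 Btu/h.

9420 Btu/h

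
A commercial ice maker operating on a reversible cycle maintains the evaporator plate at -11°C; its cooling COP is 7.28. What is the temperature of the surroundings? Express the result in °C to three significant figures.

25.0 °C

COP_R = T_C/(T_H − T_C) gives T_H − T_C = T_C/COP.
With T_C = 262.15 K, T_H = 262.15 × (1 + 1/7.28) = 298.16 K.
Converting, 298.16 K = 25.01°C.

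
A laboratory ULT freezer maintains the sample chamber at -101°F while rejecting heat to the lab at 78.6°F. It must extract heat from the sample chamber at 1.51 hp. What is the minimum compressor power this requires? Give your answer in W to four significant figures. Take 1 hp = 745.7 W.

563.8 W

In absolute terms T_C = 199.26 K and T_H = 299.04 K, so ΔT = 99.78 K.
COP_Carnot = T_C/ΔT = 199.26/99.78 = 1.997.
Ẇ_min = Q̇/COP_Carnot = 1.510/1.997 = 0.7561 hp = 563.8 W.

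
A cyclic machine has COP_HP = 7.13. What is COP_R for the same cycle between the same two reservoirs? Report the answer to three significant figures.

6.13

Since Q_H = Q_C + W for any cycle, COP_R = Q_C/W = Q_H/W − 1.
COP_R = 7.13 − 1 = 6.13.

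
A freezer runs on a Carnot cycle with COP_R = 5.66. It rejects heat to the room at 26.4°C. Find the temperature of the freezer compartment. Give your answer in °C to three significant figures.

-18.6 °C

For a Carnot refrigerator COP_R = T_C/(T_H − T_C), so T_C = COP·T_H/(1 + COP).
With T_H = 299.55 K, T_C = 5.66 × 299.55/6.660 = 254.57 K.
Converting, 254.57 K = -18.58°C.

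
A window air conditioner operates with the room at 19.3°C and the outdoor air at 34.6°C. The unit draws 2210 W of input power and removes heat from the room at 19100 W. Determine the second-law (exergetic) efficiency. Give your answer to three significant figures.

COP_actual = Q̇_C/Ẇ = 19100/2210 = 8.643.
In absolute terms T_C = 292.45 K and T_H = 307.75 K, so ΔT = 15.30 K.
COP_Carnot = T_C/ΔT = 292.45/15.30 = 19.11.
η_II = COP_actual/COP_Carnot = 8.643/19.11 = 0.4521.

0.452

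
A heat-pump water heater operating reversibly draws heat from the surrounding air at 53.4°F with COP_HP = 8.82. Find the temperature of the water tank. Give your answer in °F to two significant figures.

COP_HP = T_H/(T_H − T_C) rearranges to T_H = COP·T_C/(COP − 1).
With T_C = 285.04 K, T_H = 8.82 × 285.04/7.820 = 321.49 K.
Converting, 321.49 K = 119.01°F.

120 °F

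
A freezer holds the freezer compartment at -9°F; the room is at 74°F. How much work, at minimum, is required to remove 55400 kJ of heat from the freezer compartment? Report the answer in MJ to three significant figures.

10.2 MJ

In absolute terms T_C = 250.37 K and T_H = 296.48 K, so ΔT = 46.11 K.
The reversible limit is COP_R = T_C/ΔT = 5.430, so W_min = Q_C/COP = Q_C·ΔT/T_C.
W_min = 55400 × 46.11/250.37 = 10200 kJ = 10.20 MJ.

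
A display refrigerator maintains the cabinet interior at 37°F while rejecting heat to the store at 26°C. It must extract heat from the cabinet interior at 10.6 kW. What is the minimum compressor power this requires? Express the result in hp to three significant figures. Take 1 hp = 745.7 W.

1.20 hp

In absolute terms T_C = 275.93 K and T_H = 299.15 K, so ΔT = 23.22 K.
COP_Carnot = T_C/ΔT = 275.93/23.22 = 11.88.
Ẇ_min = Q̇/COP_Carnot = 10.60/11.88 = 0.8921 kW = 1.196 hp.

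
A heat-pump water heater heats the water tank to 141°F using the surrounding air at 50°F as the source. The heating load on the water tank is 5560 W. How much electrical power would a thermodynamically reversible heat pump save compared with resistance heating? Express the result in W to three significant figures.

4720 W

In absolute terms T_C = 283.15 K and T_H = 333.71 K, so ΔT = 50.56 K.
COP_Carnot = T_H/ΔT = 333.71/50.56 = 6.601.
Resistance heating needs Ẇ_res = Q̇_H = 5560 W; the reversible heat pump needs only Ẇ_hp = Q̇_H/COP = 842.3 W.
Saving = 5560 − 842.3 = 4718 W.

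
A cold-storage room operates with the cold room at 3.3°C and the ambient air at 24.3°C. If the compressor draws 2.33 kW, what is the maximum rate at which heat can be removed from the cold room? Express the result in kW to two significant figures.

31 kW

In absolute terms T_C = 276.45 K and T_H = 297.45 K, so ΔT = 21.00 K.
COP_Carnot = T_C/ΔT = 276.45/21.00 = 13.16.
Q̇_max = COP_Carnot × Ẇ = 13.16 × 2.330 kW = 30.67 kW.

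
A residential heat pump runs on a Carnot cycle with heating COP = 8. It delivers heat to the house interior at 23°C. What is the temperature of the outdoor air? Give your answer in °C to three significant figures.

-14.0 °C

COP_HP = T_H/(T_H − T_C) gives T_H − T_C = T_H/COP.
With T_H = 296.15 K, T_C = 296.15 × (1 − 1/8) = 259.13 K.
Converting, 259.13 K = -14.02°C.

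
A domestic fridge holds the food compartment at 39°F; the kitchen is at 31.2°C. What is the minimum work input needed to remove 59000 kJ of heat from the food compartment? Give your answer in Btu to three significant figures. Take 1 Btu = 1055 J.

In absolute terms T_C = 277.04 K and T_H = 304.35 K, so ΔT = 27.31 K.
The reversible limit is COP_R = T_C/ΔT = 10.14, so W_min = Q_C/COP = Q_C·ΔT/T_C.
W_min = 59000 × 27.31/277.04 = 5816 kJ = 5513 Btu.

5510 Btu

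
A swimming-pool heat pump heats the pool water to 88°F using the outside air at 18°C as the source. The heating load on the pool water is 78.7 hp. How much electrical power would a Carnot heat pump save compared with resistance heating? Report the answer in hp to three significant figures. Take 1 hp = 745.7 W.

In absolute terms T_C = 291.15 K and T_H = 304.26 K, so ΔT = 13.11 K.
COP_Carnot = T_H/ΔT = 304.26/13.11 = 23.21.
Resistance heating needs Ẇ_res = Q̇_H = 78.70 hp; the reversible heat pump needs only Ẇ_hp = Q̇_H/COP = 3.391 hp.
Saving = 78.70 − 3.391 = 75.31 hp.

75.3 hp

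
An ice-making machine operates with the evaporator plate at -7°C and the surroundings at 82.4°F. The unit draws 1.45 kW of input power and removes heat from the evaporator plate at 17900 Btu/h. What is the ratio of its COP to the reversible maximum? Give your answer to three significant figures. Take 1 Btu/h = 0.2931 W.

Converting, Q̇_C = 17900 Btu/h = 5.246 kW, so COP_actual = Q̇_C/Ẇ = 5.246/1.450 = 3.618.
In absolute terms T_C = 266.15 K and T_H = 301.15 K, so ΔT = 35.00 K.
COP_Carnot = T_C/ΔT = 266.15/35.00 = 7.604.
η_II = COP_actual/COP_Carnot = 3.618/7.604 = 0.4758.

0.476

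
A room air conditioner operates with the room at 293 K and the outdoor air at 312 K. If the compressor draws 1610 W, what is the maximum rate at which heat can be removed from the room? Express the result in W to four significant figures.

24830 W

The reservoir spacing is ΔT = 312 − 293 = 19.00 K.
COP_Carnot = T_C/ΔT = 293.00/19.00 = 15.42.
Q̇_max = COP_Carnot × Ẇ = 15.42 × 1610 W = 24830 W.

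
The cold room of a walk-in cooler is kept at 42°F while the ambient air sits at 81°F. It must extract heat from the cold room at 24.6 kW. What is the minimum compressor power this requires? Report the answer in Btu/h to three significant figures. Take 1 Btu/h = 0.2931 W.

In absolute terms T_C = 278.71 K and T_H = 300.37 K, so ΔT = 21.67 K.
COP_Carnot = T_C/ΔT = 278.71/21.67 = 12.86.
Ẇ_min = Q̇/COP_Carnot = 24.60/12.86 = 1.912 kW = 6525 Btu/h.

6520 Btu/h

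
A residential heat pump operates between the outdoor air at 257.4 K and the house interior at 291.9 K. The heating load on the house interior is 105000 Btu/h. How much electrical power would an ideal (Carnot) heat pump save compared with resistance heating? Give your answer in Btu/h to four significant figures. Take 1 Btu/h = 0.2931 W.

The reservoir spacing is ΔT = 291.9 − 257.4 = 34.50 K.
COP_Carnot = T_H/ΔT = 291.90/34.50 = 8.461.
Resistance heating needs Ẇ_res = Q̇_H = 105000 Btu/h; the reversible heat pump needs only Ẇ_hp = Q̇_H/COP = 12410 Btu/h.
Saving = 105000 − 12410 = 92590 Btu/h.

92590 Btu/h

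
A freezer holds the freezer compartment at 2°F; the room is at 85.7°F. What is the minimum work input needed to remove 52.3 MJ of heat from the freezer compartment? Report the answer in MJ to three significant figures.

9.48 MJ

In absolute terms T_C = 256.48 K and T_H = 302.98 K, so ΔT = 46.50 K.
The reversible limit is COP_R = T_C/ΔT = 5.516, so W_min = Q_C/COP = Q_C·ΔT/T_C.
W_min = 52.30 × 46.50/256.48 = 9.482 MJ.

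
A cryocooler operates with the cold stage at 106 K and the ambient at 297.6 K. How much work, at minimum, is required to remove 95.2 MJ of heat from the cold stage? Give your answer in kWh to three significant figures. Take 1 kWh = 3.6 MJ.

47.8 kWh

The reservoir spacing is ΔT = 297.6 − 106 = 191.6 K.
The reversible limit is COP_R = T_C/ΔT = 0.5532, so W_min = Q_C/COP = Q_C·ΔT/T_C.
W_min = 95.20 × 191.6/106.00 = 172.1 MJ = 47.80 kWh.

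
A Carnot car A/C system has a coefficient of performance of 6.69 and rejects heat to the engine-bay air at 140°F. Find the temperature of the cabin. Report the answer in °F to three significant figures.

62.0 °F

For a Carnot refrigerator COP_R = T_C/(T_H − T_C), so T_C = COP·T_H/(1 + COP).
With T_H = 333.15 K, T_C = 6.69 × 333.15/7.690 = 289.83 K.
Converting, 289.83 K = 62.02°F.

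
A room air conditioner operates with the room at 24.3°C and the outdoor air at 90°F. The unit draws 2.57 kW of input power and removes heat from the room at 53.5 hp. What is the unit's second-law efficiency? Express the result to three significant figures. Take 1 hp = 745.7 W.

0.413

Converting, Q̇_C = 53.50 hp = 39.89 kW, so COP_actual = Q̇_C/Ẇ = 39.89/2.570 = 15.52.
In absolute terms T_C = 297.45 K and T_H = 305.37 K, so ΔT = 7.922 K.
COP_Carnot = T_C/ΔT = 297.45/7.922 = 37.55.
η_II = COP_actual/COP_Carnot = 15.52/37.55 = 0.4134.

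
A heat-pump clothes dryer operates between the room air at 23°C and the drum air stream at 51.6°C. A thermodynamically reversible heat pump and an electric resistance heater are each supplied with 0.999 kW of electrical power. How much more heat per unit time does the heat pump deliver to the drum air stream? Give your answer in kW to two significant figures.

10 kW

In absolute terms T_C = 296.15 K and T_H = 324.75 K, so ΔT = 28.60 K.
COP_Carnot = T_H/ΔT = 324.75/28.60 = 11.35.
The heat pump delivers Q̇_H = COP × Ẇ = 11.34 kW; the resistance heater delivers Ẇ = 0.9990 kW.
Extra = (COP − 1)·Ẇ = 10.34 kW.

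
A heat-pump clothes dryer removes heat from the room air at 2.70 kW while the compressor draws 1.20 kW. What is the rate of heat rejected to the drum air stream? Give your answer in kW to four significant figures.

3.900 kW

For a cyclic device the first law requires Q̇_H = Q̇_C + Ẇ.
Q̇_H = Q̇_C + Ẇ = 3.900 kW.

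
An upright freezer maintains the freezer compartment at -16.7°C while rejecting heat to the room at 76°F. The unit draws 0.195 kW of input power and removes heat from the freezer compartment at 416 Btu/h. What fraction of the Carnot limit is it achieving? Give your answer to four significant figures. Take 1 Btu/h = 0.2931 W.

0.1003

Converting, Q̇_C = 416.0 Btu/h = 0.1219 kW, so COP_actual = Q̇_C/Ẇ = 0.1219/0.1950 = 0.6253.
In absolute terms T_C = 256.45 K and T_H = 297.59 K, so ΔT = 41.14 K.
COP_Carnot = T_C/ΔT = 256.45/41.14 = 6.233.
η_II = COP_actual/COP_Carnot = 0.6253/6.233 = 0.1003.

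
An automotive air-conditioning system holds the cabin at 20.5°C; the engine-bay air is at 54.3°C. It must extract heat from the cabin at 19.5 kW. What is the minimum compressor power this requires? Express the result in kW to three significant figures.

In absolute terms T_C = 293.65 K and T_H = 327.45 K, so ΔT = 33.80 K.
COP_Carnot = T_C/ΔT = 293.65/33.80 = 8.688.
Ẇ_min = Q̇/COP_Carnot = 19.50/8.688 = 2.245 kW.

2.24 kW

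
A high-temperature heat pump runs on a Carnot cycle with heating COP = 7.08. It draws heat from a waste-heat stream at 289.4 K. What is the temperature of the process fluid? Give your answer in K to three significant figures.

337 K

COP_HP = T_H/(T_H − T_C) rearranges to T_H = COP·T_C/(COP − 1).
With T_C = 289.40 K, T_H = 7.08 × 289.40/6.080 = 337.00 K.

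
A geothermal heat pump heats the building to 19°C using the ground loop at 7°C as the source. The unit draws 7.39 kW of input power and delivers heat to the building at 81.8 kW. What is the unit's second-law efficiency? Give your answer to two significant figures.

0.45

COP_actual = Q̇_H/Ẇ = 81.80/7.390 = 11.07.
In absolute terms T_C = 280.15 K and T_H = 292.15 K, so ΔT = 12.00 K.
COP_Carnot = T_H/ΔT = 292.15/12.00 = 24.35.
η_II = COP_actual/COP_Carnot = 11.07/24.35 = 0.4547.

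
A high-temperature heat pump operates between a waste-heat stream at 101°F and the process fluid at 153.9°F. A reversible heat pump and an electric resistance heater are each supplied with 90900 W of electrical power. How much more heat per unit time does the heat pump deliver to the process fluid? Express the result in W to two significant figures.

960000 W

In absolute terms T_C = 311.48 K and T_H = 340.87 K, so ΔT = 29.39 K.
COP_Carnot = T_H/ΔT = 340.87/29.39 = 11.60.
The heat pump delivers Q̇_H = COP × Ẇ = 1054000 W; the resistance heater delivers Ẇ = 90900 W.
Extra = (COP − 1)·Ẇ = 963400 W.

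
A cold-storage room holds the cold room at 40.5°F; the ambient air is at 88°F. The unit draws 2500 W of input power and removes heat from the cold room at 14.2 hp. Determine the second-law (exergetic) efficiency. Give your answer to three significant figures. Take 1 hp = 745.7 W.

Converting, Q̇_C = 14.20 hp = 10590 W, so COP_actual = Q̇_C/Ẇ = 10590/2500 = 4.236.
In absolute terms T_C = 277.87 K and T_H = 304.26 K, so ΔT = 26.39 K.
COP_Carnot = T_C/ΔT = 277.87/26.39 = 10.53.
η_II = COP_actual/COP_Carnot = 4.236/10.53 = 0.4022.

0.402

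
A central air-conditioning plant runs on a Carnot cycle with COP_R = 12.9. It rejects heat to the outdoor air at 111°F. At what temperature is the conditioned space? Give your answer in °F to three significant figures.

For a Carnot refrigerator COP_R = T_C/(T_H − T_C), so T_C = COP·T_H/(1 + COP).
With T_H = 317.04 K, T_C = 12.9 × 317.04/13.90 = 294.23 K.
Converting, 294.23 K = 69.94°F.

69.9 °F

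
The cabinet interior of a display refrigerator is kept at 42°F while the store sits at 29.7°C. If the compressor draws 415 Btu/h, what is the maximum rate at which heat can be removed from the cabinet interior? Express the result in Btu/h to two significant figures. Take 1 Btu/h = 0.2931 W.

In absolute terms T_C = 278.71 K and T_H = 302.85 K, so ΔT = 24.14 K.
COP_Carnot = T_C/ΔT = 278.71/24.14 = 11.54.
Q̇_max = COP_Carnot × Ẇ = 11.54 × 415.0 Btu/h = 4790 Btu/h.

4800 Btu/h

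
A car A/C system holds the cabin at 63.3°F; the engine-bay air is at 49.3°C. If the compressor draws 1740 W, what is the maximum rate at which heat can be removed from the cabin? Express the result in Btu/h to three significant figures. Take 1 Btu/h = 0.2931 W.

54100 Btu/h

In absolute terms T_C = 290.54 K and T_H = 322.45 K, so ΔT = 31.91 K.
COP_Carnot = T_C/ΔT = 290.54/31.91 = 9.105.
Q̇_max = COP_Carnot × Ẇ = 9.105 × 1740 W = 15840 W = 54050 Btu/h.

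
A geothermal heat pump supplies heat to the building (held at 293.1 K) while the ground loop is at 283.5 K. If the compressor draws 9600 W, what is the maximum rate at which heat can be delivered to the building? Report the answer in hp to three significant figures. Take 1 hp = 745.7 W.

393 hp

The reservoir spacing is ΔT = 293.1 − 283.5 = 9.600 K.
COP_Carnot = T_H/ΔT = 293.10/9.600 = 30.53.
Q̇_max = COP_Carnot × Ẇ = 30.53 × 9600 W = 293100 W = 393.1 hp.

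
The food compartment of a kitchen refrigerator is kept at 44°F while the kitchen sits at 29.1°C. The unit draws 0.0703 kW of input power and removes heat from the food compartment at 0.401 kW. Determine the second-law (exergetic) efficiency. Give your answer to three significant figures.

COP_actual = Q̇_C/Ẇ = 0.4010/0.07030 = 5.704.
In absolute terms T_C = 279.82 K and T_H = 302.25 K, so ΔT = 22.43 K.
COP_Carnot = T_C/ΔT = 279.82/22.43 = 12.47.
η_II = COP_actual/COP_Carnot = 5.704/12.47 = 0.4573.

0.457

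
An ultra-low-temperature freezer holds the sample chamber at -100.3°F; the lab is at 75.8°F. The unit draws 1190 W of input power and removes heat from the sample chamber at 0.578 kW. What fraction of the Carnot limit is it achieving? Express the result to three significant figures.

Converting, Q̇_C = 0.5780 kW = 578.0 W, so COP_actual = Q̇_C/Ẇ = 578.0/1190 = 0.4857.
In absolute terms T_C = 199.65 K and T_H = 297.48 K, so ΔT = 97.83 K.
COP_Carnot = T_C/ΔT = 199.65/97.83 = 2.041.
η_II = COP_actual/COP_Carnot = 0.4857/2.041 = 0.2380.

0.238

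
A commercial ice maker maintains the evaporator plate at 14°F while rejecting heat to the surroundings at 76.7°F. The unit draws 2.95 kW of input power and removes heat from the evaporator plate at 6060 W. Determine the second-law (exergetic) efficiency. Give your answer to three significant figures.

Converting, Q̇_C = 6060 W = 6.060 kW, so COP_actual = Q̇_C/Ẇ = 6.060/2.950 = 2.054.
In absolute terms T_C = 263.15 K and T_H = 297.98 K, so ΔT = 34.83 K.
COP_Carnot = T_C/ΔT = 263.15/34.83 = 7.555.
η_II = COP_actual/COP_Carnot = 2.054/7.555 = 0.2719.

0.272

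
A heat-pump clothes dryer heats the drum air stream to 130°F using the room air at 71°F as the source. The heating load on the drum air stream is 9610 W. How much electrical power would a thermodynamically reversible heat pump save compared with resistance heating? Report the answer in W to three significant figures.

In absolute terms T_C = 294.82 K and T_H = 327.59 K, so ΔT = 32.78 K.
COP_Carnot = T_H/ΔT = 327.59/32.78 = 9.994.
Resistance heating needs Ẇ_res = Q̇_H = 9610 W; the reversible heat pump needs only Ẇ_hp = Q̇_H/COP = 961.5 W.
Saving = 9610 − 961.5 = 8648 W.

8650 W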